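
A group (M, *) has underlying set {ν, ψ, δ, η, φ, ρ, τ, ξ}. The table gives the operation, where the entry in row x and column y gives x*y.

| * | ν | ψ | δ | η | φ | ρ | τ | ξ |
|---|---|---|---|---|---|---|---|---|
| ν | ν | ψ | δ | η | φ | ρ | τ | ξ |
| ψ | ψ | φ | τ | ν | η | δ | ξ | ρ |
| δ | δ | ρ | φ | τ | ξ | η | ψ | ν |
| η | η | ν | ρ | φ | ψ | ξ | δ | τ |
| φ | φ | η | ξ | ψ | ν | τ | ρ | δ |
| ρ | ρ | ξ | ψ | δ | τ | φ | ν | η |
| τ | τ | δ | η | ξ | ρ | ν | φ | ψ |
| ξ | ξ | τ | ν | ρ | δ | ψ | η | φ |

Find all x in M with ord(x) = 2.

{φ}

Identity is ν. Compute the order of each non-identity element by repeated multiplication:
  ψ: ψ → φ → η → ν  (order 4)
  δ: δ → φ → ξ → ν  (order 4)
  η: η → φ → ψ → ν  (order 4)
  φ: φ → ν  (order 2)
  ρ: ρ → φ → τ → ν  (order 4)
  τ: τ → φ → ρ → ν  (order 4)
  ξ: ξ → φ → δ → ν  (order 4)
Elements of order 2: {φ}.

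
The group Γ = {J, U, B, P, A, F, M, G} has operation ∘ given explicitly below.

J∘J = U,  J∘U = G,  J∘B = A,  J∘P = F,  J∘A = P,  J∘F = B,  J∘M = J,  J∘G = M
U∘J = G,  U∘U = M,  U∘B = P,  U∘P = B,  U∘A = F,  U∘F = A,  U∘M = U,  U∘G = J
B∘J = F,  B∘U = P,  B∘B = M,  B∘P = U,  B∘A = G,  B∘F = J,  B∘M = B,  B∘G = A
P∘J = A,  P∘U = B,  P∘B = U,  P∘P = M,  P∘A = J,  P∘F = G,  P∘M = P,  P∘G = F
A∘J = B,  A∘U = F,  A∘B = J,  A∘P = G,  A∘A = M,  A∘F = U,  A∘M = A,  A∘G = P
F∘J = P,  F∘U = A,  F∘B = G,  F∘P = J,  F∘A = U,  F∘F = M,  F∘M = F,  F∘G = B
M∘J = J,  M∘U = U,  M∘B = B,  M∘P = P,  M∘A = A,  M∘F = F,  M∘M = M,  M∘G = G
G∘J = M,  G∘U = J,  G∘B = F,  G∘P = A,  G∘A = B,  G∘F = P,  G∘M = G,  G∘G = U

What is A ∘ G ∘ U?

A ∘ G = P
P ∘ U = B

B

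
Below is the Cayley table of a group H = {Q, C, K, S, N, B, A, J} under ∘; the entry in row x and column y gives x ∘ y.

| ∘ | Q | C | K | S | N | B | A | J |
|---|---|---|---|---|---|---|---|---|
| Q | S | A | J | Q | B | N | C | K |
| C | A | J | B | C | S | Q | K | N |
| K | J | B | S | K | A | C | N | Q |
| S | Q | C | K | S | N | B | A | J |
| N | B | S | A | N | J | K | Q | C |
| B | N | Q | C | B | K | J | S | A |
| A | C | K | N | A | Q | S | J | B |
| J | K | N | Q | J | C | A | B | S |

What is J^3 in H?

J

J^1 = J
J^2 = J ∘ J = S
J^3 = S ∘ J = J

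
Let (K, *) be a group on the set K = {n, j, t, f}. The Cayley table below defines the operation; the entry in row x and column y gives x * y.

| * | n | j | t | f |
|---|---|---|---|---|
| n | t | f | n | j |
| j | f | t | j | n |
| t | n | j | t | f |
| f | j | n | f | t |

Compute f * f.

Read row f, column f: f * f = t.

t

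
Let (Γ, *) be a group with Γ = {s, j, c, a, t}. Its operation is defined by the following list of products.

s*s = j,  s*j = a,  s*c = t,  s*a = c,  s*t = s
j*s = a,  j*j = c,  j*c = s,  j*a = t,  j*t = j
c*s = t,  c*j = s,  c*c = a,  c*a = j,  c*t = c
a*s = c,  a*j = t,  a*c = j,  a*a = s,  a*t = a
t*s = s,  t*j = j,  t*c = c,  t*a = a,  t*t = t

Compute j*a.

Read row j, column a: j*a = t.

t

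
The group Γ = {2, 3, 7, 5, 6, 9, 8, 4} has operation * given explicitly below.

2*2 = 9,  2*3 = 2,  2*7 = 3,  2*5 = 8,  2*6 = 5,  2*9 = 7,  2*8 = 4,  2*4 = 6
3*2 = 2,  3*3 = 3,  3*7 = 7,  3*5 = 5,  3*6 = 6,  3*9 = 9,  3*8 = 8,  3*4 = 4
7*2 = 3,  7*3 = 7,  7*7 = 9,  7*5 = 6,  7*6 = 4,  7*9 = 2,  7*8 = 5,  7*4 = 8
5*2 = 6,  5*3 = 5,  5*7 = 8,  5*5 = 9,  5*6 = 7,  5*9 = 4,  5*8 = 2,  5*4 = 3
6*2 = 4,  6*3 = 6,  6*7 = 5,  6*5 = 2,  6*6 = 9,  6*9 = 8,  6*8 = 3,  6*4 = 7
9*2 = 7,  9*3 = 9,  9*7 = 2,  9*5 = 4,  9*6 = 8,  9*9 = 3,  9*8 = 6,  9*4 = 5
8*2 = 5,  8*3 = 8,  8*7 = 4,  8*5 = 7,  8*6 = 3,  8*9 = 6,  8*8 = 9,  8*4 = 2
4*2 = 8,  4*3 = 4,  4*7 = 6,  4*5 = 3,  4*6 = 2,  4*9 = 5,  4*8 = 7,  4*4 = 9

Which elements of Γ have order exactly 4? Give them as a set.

{2, 4, 5, 6, 7, 8}

Identity is 3. Compute the order of each non-identity element by repeated multiplication:
  2: 2 → 9 → 7 → 3  (order 4)
  7: 7 → 9 → 2 → 3  (order 4)
  5: 5 → 9 → 4 → 3  (order 4)
  6: 6 → 9 → 8 → 3  (order 4)
  9: 9 → 3  (order 2)
  8: 8 → 9 → 6 → 3  (order 4)
  4: 4 → 9 → 5 → 3  (order 4)
Elements of order 4: {2, 4, 5, 6, 7, 8}.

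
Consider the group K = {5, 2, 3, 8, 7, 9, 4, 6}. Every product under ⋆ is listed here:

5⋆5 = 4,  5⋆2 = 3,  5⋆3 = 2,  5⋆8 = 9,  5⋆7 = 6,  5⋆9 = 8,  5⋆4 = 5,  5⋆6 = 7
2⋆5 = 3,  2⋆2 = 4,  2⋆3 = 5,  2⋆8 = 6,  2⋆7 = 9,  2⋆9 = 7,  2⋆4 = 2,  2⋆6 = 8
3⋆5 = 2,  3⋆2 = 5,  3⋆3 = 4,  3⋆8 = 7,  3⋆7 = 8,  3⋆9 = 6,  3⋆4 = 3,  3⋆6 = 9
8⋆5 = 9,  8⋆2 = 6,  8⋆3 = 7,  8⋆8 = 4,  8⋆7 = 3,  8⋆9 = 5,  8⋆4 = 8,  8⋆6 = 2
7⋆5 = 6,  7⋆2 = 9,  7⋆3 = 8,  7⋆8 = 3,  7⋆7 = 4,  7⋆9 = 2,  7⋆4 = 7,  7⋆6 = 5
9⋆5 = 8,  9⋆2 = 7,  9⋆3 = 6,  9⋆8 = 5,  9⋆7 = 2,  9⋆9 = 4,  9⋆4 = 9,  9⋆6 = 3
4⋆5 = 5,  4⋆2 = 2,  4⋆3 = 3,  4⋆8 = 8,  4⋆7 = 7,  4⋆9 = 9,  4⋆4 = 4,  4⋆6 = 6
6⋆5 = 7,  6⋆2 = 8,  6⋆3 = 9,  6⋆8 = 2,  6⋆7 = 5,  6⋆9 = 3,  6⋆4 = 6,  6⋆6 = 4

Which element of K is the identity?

4

The identity e satisfies e ⋆ x = x for all x, so its row in the table reproduces the column headers.
Row 4 reads: 5, 2, 3, 8, 7, 9, 4, 6 — exactly the header order. So 4 is the identity.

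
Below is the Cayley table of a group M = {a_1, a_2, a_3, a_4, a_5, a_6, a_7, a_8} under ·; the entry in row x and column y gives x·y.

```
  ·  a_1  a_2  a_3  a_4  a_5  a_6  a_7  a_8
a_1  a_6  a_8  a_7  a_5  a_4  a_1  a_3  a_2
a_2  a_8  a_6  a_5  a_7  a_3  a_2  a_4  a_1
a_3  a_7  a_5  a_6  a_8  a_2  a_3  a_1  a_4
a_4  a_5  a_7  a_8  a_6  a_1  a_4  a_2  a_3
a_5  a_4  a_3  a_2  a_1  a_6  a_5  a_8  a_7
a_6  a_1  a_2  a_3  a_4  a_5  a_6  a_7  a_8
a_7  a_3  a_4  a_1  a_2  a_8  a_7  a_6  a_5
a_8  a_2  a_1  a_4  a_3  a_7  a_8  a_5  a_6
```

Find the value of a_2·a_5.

Read row a_2, column a_5: a_2·a_5 = a_3.

a_3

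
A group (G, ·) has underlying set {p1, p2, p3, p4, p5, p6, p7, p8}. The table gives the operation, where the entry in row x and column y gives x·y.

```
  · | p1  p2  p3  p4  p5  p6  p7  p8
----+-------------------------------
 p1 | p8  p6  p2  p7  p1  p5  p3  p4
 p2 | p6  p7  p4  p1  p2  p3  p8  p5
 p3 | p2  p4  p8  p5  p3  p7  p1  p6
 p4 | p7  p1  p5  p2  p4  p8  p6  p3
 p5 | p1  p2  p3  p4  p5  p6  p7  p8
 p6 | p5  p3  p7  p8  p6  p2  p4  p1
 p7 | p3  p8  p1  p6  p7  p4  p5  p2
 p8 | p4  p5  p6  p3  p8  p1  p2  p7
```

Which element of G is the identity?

p5

The identity e satisfies e·x = x for all x, so its row in the table reproduces the column headers.
Row p5 reads: p1, p2, p3, p4, p5, p6, p7, p8 — exactly the header order. So p5 is the identity.
(Structurally, G here is isomorphic to the cyclic group Z_8.)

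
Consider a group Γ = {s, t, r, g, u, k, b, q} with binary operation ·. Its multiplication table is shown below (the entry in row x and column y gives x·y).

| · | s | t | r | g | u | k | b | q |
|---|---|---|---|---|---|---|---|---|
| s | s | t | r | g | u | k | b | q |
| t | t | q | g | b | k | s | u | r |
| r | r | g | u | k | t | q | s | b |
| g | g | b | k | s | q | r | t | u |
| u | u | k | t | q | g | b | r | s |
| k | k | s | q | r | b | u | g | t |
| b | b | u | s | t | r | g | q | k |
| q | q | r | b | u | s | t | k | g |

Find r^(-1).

b

First locate the identity: row s matches the header, so s is the identity.
Scan row r for s: r·b = s. Hence r^(-1) = b.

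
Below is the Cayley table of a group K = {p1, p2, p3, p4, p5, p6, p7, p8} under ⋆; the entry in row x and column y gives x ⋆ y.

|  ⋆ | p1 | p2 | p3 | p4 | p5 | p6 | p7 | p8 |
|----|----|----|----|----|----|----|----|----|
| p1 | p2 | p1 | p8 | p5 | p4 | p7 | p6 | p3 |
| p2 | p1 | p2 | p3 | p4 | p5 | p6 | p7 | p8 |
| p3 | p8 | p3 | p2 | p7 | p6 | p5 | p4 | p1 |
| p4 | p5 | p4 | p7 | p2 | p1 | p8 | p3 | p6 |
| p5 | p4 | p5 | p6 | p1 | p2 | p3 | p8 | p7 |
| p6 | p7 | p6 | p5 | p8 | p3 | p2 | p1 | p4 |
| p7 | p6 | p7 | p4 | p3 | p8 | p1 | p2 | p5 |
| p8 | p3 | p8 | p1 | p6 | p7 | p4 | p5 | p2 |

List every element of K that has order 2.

Identity is p2. Compute the order of each non-identity element by repeated multiplication:
  p1: p1 → p2  (order 2)
  p3: p3 → p2  (order 2)
  p4: p4 → p2  (order 2)
  p5: p5 → p2  (order 2)
  p6: p6 → p2  (order 2)
  p7: p7 → p2  (order 2)
  p8: p8 → p2  (order 2)
Elements of order 2: {p1, p3, p4, p5, p6, p7, p8}.

{p1, p3, p4, p5, p6, p7, p8}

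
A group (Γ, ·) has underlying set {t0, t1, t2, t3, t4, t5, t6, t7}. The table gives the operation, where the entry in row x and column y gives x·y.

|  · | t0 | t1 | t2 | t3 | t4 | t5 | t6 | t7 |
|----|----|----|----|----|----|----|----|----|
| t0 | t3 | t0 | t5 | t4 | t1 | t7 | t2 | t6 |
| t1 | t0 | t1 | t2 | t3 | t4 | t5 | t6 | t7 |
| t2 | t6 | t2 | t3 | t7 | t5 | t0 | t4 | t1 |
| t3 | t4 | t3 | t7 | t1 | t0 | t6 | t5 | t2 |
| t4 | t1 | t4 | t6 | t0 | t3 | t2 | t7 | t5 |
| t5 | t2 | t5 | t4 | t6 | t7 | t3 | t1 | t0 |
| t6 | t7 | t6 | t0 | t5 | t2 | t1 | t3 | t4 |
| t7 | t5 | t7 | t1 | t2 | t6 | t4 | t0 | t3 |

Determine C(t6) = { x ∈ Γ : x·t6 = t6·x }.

Compare row t6 with column t6 entry by entry.
t5·t6 = t1 = t6·t5, so t5 commutes with t6.
t0·t6 = t2 but t6·t0 = t7, so t0 does not.
Collecting the elements that commute with t6: C(t6) = {t1, t3, t5, t6}.

{t1, t3, t5, t6}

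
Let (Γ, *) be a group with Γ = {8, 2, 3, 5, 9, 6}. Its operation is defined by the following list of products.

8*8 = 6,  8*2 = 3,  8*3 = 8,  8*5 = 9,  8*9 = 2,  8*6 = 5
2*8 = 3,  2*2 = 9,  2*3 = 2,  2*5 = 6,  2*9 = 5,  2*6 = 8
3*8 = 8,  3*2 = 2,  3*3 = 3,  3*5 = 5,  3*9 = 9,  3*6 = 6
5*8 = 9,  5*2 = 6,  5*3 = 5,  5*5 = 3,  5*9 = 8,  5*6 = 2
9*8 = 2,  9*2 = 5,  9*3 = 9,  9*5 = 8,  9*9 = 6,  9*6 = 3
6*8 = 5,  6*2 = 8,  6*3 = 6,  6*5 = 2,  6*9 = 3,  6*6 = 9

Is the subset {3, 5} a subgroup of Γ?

{3, 5} contains the identity 3.
Checking products: every product of two elements of {3, 5} (read from the table) lies in {3, 5}, so the set is closed.
In a finite group, a nonempty closed subset is a subgroup. So {3, 5} ≤ Γ.

Yes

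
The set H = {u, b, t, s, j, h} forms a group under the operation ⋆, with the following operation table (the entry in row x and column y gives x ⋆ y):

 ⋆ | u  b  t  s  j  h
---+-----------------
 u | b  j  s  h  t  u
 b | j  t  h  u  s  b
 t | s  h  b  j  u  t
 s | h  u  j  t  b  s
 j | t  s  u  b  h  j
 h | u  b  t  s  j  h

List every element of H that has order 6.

Identity is h. Compute the order of each non-identity element by repeated multiplication:
  u: u → b → j → t → s → h  (order 6)
  b: b → t → h  (order 3)
  t: t → b → h  (order 3)
  s: s → t → j → b → u → h  (order 6)
  j: j → h  (order 2)
Elements of order 6: {s, u}.

{s, u}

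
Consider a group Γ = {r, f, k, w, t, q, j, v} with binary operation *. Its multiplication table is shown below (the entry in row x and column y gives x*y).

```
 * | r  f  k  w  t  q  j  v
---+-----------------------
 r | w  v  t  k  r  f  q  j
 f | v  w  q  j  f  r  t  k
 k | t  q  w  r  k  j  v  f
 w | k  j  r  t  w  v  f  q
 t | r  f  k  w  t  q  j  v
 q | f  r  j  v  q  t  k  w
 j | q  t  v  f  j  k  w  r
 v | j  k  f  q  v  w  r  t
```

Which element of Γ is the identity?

The identity e satisfies e*x = x for all x, so its row in the table reproduces the column headers.
Row t reads: r, f, k, w, t, q, j, v — exactly the header order. So t is the identity.

t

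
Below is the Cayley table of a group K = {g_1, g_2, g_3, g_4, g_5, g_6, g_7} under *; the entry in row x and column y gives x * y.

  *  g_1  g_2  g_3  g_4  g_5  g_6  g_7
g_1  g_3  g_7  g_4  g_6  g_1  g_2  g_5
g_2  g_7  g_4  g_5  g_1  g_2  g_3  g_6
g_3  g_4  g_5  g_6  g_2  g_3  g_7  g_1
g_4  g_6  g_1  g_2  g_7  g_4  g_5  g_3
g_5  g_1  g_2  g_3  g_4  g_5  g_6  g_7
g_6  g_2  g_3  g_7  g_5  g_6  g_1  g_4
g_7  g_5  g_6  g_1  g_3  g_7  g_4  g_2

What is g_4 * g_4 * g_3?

g_4 * g_4 = g_7
g_7 * g_3 = g_1

g_1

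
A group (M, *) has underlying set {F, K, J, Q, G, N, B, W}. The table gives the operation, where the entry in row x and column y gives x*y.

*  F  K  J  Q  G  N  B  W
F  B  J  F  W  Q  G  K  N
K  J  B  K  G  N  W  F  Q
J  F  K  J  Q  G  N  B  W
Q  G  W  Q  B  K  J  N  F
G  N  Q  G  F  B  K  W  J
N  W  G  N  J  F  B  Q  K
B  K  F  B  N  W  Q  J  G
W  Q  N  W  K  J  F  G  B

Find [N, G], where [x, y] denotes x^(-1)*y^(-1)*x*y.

Identity is J; from the table N^(-1) = Q and G^(-1) = W.
Q*W = F
F*N = G
G*G = B

B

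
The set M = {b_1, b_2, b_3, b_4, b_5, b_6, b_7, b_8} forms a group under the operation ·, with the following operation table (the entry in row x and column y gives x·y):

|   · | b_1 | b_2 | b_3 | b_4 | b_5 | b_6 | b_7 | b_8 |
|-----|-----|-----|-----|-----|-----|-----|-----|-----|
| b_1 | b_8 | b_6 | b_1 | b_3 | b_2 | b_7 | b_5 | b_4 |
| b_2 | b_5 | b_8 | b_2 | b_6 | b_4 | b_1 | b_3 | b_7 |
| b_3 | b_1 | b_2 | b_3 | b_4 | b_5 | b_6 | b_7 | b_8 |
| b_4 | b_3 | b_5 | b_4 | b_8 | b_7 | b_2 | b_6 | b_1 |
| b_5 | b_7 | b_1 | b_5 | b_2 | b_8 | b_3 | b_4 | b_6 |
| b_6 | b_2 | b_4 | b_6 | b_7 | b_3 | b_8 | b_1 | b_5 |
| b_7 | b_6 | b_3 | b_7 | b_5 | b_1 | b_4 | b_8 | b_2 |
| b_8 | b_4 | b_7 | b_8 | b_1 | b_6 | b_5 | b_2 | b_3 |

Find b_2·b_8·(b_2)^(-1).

The identity is b_3. In row b_2, the entry b_3 sits in column b_7, so b_2^(-1) = b_7.
b_2·b_8 = b_7
b_7·b_7 = b_8
(Structurally, M here is isomorphic to the quaternion group Q_8.)

b_8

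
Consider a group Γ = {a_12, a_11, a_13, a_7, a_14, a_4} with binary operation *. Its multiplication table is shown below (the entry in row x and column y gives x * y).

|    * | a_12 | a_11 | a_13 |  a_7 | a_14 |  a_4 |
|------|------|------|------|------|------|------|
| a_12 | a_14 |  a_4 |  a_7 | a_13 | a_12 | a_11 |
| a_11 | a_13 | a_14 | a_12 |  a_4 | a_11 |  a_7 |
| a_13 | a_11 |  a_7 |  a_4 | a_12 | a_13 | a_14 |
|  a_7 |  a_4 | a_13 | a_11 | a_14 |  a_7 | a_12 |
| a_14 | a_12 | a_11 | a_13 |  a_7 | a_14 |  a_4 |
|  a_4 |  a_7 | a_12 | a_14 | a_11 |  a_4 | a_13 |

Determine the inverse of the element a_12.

First locate the identity: row a_14 matches the header, so a_14 is the identity.
Scan row a_12 for a_14: a_12 * a_12 = a_14. Hence a_12^(-1) = a_12.
(Structurally, Γ here is isomorphic to the symmetric group S_3.)

a_12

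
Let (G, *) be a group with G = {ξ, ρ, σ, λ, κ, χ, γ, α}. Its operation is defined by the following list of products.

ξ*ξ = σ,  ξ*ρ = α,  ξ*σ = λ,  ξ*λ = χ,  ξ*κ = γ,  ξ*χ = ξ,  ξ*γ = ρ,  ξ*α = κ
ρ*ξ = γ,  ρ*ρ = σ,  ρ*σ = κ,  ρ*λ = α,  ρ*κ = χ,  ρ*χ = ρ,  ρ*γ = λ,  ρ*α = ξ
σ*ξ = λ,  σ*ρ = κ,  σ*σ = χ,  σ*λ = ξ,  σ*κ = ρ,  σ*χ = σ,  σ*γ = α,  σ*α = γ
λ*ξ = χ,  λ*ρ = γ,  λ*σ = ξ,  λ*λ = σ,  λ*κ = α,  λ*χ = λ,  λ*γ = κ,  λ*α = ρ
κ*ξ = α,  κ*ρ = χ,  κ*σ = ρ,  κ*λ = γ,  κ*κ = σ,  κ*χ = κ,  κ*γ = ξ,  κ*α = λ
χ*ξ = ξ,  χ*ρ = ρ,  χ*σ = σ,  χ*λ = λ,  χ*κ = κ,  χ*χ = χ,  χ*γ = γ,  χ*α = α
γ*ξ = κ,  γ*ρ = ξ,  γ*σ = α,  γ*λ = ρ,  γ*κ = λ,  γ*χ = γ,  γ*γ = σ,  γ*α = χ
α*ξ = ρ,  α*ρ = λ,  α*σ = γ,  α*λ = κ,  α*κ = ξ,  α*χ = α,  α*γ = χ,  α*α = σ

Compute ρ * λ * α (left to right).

σ

ρ * λ = α
α * α = σ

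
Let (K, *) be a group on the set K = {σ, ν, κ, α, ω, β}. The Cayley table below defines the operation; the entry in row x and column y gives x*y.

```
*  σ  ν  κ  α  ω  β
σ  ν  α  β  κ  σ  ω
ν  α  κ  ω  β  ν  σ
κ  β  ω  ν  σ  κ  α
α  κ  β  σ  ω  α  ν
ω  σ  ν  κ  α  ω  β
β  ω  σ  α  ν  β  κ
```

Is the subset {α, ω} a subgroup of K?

{α, ω} contains the identity ω.
Checking products: every product of two elements of {α, ω} (read from the table) lies in {α, ω}, so the set is closed.
In a finite group, a nonempty closed subset is a subgroup. So {α, ω} ≤ K.

Yes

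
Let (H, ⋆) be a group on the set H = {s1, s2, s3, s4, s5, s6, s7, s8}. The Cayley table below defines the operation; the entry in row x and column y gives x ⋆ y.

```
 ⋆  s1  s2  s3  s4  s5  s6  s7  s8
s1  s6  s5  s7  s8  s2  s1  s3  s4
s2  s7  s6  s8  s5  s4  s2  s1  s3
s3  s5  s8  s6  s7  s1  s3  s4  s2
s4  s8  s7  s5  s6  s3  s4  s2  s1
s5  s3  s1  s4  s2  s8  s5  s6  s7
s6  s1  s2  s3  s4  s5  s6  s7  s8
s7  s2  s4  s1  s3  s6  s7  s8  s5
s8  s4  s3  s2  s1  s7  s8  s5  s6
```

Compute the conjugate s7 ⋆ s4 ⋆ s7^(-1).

s1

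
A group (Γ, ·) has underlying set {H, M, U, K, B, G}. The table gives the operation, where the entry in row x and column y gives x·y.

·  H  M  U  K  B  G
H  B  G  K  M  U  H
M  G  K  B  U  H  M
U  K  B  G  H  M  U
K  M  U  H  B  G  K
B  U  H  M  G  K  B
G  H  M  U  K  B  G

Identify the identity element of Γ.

The identity e satisfies e·x = x for all x, so its row in the table reproduces the column headers.
Row G reads: H, M, U, K, B, G — exactly the header order. So G is the identity.

G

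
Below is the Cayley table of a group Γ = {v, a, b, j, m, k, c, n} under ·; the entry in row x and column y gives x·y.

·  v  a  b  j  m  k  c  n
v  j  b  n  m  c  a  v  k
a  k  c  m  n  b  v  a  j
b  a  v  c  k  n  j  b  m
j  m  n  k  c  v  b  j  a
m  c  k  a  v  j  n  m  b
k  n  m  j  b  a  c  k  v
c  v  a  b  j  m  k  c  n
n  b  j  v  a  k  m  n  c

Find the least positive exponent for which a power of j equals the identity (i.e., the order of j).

The identity element is c (its row matches the header).
j^1 = j
j^2 = j·j = c
The first power of j equal to the identity is j^2, so ord(j) = 2.
(Structurally, Γ here is isomorphic to the dihedral group D_4.)

2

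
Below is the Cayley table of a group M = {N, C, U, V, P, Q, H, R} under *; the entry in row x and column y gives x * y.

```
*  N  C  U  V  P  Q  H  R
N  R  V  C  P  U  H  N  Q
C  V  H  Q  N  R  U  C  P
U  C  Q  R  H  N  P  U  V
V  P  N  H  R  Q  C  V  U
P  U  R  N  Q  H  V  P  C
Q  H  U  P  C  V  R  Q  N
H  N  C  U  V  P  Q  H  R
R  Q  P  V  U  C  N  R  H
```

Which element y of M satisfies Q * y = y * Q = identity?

N

First locate the identity: row H matches the header, so H is the identity.
Scan row Q for H: Q * N = H. Hence Q^(-1) = N.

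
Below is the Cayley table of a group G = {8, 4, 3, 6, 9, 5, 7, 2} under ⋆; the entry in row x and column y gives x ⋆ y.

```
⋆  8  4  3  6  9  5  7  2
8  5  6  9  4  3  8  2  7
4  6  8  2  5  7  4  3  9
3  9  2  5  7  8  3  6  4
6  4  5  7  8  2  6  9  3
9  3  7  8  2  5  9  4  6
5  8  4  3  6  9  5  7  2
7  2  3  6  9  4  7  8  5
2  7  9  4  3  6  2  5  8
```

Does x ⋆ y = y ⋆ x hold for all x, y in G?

Check whether the table is symmetric across its main diagonal.
Every entry (row x, col y) equals the entry (row y, col x), so G is abelian.

Yes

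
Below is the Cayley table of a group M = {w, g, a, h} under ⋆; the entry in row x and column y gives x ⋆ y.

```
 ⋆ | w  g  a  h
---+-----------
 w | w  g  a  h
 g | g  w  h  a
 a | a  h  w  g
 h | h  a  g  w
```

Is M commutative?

Yes

Check whether the table is symmetric across its main diagonal.
Every entry (row x, col y) equals the entry (row y, col x), so M is abelian.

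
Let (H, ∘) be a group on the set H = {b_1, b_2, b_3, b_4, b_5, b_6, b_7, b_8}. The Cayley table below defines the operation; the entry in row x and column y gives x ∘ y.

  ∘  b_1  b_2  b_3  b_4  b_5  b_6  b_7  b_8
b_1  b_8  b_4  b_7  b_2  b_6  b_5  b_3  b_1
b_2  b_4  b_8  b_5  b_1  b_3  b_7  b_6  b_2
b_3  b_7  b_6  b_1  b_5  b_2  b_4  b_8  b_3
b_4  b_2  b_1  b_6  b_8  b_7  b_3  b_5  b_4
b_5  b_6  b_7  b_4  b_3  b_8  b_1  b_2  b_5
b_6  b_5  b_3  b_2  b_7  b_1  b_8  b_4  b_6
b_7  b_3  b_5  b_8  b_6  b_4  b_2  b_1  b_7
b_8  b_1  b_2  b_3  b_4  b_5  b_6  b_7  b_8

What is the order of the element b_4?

The identity element is b_8 (its row matches the header).
b_4^1 = b_4
b_4^2 = b_4 ∘ b_4 = b_8
The first power of b_4 equal to the identity is b_4^2, so ord(b_4) = 2.

2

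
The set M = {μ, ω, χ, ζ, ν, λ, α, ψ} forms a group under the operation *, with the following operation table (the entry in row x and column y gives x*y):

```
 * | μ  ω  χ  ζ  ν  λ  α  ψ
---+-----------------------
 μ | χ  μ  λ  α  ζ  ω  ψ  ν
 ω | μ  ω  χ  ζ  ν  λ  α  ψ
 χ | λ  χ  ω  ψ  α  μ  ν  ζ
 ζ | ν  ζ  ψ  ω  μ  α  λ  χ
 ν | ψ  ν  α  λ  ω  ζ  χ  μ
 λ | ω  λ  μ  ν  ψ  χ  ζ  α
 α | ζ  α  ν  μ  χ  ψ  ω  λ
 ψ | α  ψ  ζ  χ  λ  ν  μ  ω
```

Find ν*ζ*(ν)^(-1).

ψ

The identity is ω. In row ν, the entry ω sits in column ν, so ν^(-1) = ν.
ν*ζ = λ
λ*ν = ψ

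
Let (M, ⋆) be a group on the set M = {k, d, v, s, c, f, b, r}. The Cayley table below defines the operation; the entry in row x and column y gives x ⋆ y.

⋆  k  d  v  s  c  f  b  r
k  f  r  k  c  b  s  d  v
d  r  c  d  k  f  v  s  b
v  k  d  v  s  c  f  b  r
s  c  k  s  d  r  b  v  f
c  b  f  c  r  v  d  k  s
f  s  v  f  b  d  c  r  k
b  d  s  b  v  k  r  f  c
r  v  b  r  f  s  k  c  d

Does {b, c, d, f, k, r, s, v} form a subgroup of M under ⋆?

{b, c, d, f, k, r, s, v} contains the identity v.
Checking products: every product of two elements of {b, c, d, f, k, r, s, v} (read from the table) lies in {b, c, d, f, k, r, s, v}, so the set is closed.
In a finite group, a nonempty closed subset is a subgroup. So {b, c, d, f, k, r, s, v} ≤ M.

Yes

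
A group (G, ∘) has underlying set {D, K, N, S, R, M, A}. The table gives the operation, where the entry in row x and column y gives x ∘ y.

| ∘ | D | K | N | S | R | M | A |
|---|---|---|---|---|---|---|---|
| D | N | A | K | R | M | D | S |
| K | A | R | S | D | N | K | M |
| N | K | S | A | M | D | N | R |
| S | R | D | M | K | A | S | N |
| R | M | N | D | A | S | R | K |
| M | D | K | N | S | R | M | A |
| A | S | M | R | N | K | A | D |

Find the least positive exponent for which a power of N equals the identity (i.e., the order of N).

The identity element is M (its row matches the header).
N^1 = N
N^2 = N ∘ N = A
N^3 = A ∘ N = R
N^4 = R ∘ N = D
N^5 = D ∘ N = K
N^6 = K ∘ N = S
N^7 = S ∘ N = M
The first power of N equal to the identity is N^7, so ord(N) = 7.

7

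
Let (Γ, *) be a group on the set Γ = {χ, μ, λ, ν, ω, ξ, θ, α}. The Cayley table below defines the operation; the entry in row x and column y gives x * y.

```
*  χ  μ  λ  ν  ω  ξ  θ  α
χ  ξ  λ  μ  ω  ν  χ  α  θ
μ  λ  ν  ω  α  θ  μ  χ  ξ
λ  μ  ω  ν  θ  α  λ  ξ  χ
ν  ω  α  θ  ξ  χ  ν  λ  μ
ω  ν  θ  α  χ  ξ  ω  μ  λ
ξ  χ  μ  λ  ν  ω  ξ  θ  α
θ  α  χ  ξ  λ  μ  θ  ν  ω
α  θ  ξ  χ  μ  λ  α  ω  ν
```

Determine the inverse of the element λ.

θ

First locate the identity: row ξ matches the header, so ξ is the identity.
Scan row λ for ξ: λ * θ = ξ. Hence λ^(-1) = θ.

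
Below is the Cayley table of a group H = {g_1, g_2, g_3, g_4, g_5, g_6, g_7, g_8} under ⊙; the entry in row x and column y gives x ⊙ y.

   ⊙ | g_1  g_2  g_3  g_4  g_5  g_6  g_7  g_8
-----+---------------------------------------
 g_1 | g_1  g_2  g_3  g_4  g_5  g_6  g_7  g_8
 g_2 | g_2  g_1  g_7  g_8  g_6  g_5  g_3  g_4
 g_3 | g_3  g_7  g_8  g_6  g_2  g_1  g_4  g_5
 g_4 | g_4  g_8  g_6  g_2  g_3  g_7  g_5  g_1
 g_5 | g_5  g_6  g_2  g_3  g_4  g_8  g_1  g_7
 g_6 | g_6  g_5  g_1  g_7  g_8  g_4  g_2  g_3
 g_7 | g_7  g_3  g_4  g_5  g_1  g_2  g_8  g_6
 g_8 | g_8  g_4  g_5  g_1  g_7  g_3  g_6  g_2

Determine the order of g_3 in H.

The identity element is g_1 (its row matches the header).
g_3^1 = g_3
g_3^2 = g_3 ⊙ g_3 = g_8
g_3^3 = g_8 ⊙ g_3 = g_5
g_3^4 = g_5 ⊙ g_3 = g_2
g_3^5 = g_2 ⊙ g_3 = g_7
g_3^6 = g_7 ⊙ g_3 = g_4
g_3^7 = g_4 ⊙ g_3 = g_6
g_3^8 = g_6 ⊙ g_3 = g_1
The first power of g_3 equal to the identity is g_3^8, so ord(g_3) = 8.
(Structurally, H here is isomorphic to the cyclic group Z_8.)

8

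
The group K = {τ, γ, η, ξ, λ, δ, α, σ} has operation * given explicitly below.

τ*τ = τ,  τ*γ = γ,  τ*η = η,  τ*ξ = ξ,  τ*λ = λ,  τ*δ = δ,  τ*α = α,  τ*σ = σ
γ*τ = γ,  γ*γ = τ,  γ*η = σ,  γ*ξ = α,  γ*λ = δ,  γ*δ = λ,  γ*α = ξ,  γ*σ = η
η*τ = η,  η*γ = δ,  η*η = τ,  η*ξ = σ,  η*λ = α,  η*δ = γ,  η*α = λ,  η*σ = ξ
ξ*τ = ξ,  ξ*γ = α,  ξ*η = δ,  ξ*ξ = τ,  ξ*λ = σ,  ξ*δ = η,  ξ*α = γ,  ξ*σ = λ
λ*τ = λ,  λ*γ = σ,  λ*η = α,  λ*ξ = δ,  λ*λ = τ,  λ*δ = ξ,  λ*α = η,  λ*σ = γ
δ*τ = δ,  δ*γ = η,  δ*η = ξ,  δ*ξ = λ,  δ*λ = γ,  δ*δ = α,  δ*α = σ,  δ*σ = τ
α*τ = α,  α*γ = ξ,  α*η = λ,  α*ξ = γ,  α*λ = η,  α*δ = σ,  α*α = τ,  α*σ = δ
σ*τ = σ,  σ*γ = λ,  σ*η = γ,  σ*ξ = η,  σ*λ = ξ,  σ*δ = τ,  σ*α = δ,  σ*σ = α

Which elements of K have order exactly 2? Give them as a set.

{α, γ, η, λ, ξ}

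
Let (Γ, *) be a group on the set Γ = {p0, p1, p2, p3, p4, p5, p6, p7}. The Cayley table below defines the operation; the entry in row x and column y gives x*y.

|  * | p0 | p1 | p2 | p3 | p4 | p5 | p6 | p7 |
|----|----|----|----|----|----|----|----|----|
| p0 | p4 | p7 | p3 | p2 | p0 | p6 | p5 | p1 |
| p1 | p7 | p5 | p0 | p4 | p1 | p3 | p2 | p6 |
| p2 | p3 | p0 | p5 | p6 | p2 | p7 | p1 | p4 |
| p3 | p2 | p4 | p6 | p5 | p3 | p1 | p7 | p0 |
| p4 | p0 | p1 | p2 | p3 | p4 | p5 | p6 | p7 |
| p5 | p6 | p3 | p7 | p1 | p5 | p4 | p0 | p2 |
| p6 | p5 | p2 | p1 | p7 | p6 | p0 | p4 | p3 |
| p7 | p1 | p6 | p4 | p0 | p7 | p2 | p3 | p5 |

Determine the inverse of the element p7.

p2

First locate the identity: row p4 matches the header, so p4 is the identity.
Scan row p7 for p4: p7*p2 = p4. Hence p7^(-1) = p2.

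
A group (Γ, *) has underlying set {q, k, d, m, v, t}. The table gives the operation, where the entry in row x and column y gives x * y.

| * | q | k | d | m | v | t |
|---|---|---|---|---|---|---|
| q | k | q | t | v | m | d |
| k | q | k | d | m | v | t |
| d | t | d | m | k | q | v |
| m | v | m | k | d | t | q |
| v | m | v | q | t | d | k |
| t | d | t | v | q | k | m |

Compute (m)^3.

k

m^1 = m
m^2 = m * m = d
m^3 = d * m = k
(Structurally, Γ here is isomorphic to the cyclic group Z_6.)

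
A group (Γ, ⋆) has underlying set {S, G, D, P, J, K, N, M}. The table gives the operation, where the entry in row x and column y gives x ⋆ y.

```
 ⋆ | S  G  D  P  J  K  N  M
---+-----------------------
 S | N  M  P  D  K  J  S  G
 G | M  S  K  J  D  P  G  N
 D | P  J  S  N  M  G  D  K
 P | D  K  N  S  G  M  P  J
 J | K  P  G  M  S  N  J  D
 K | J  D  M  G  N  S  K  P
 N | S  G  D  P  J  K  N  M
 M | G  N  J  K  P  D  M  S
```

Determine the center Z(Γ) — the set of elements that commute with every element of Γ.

An element z is central iff its row equals its column in the table.
For P: P ⋆ G = K ≠ J = G ⋆ P, so P ∉ Z.
Checking each element this way leaves Z(Γ) = {N, S}.

{N, S}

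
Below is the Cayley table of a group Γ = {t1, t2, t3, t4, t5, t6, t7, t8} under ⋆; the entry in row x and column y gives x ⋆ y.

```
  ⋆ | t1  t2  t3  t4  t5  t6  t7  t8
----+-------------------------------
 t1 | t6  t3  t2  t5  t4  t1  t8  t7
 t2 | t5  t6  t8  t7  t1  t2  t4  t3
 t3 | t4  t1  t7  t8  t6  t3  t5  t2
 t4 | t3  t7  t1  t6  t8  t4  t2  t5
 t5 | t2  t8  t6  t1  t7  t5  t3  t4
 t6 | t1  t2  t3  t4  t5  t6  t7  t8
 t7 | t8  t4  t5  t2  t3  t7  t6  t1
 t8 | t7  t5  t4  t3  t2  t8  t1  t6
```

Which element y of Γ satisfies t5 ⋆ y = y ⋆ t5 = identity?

t3

First locate the identity: row t6 matches the header, so t6 is the identity.
Scan row t5 for t6: t5 ⋆ t3 = t6. Hence t5^(-1) = t3.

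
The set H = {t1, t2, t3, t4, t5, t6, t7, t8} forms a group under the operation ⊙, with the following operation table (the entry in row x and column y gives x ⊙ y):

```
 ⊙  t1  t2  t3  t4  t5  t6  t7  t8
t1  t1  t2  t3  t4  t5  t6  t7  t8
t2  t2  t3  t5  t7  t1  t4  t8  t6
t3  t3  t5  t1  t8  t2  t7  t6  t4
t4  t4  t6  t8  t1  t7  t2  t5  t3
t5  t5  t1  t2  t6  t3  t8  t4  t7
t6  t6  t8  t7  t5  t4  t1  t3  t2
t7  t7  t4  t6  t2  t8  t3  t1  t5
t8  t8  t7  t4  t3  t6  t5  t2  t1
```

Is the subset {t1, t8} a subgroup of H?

Yes

{t1, t8} contains the identity t1.
Checking products: every product of two elements of {t1, t8} (read from the table) lies in {t1, t8}, so the set is closed.
In a finite group, a nonempty closed subset is a subgroup. So {t1, t8} ≤ H.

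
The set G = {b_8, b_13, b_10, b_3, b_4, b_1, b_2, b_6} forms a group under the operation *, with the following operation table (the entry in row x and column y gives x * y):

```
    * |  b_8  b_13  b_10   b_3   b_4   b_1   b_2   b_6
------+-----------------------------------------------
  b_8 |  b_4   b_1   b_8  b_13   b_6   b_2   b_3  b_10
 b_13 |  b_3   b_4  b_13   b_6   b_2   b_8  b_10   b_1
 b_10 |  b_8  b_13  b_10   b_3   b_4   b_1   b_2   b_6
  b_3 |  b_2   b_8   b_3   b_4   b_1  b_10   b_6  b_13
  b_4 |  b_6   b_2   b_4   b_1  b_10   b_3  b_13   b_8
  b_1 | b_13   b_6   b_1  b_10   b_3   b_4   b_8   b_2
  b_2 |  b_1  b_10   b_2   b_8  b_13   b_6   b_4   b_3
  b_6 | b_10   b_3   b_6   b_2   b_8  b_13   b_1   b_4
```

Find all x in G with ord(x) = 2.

Identity is b_10. Compute the order of each non-identity element by repeated multiplication:
  b_8: b_8 → b_4 → b_6 → b_10  (order 4)
  b_13: b_13 → b_4 → b_2 → b_10  (order 4)
  b_3: b_3 → b_4 → b_1 → b_10  (order 4)
  b_4: b_4 → b_10  (order 2)
  b_1: b_1 → b_4 → b_3 → b_10  (order 4)
  b_2: b_2 → b_4 → b_13 → b_10  (order 4)
  b_6: b_6 → b_4 → b_8 → b_10  (order 4)
Elements of order 2: {b_4}.

{b_4}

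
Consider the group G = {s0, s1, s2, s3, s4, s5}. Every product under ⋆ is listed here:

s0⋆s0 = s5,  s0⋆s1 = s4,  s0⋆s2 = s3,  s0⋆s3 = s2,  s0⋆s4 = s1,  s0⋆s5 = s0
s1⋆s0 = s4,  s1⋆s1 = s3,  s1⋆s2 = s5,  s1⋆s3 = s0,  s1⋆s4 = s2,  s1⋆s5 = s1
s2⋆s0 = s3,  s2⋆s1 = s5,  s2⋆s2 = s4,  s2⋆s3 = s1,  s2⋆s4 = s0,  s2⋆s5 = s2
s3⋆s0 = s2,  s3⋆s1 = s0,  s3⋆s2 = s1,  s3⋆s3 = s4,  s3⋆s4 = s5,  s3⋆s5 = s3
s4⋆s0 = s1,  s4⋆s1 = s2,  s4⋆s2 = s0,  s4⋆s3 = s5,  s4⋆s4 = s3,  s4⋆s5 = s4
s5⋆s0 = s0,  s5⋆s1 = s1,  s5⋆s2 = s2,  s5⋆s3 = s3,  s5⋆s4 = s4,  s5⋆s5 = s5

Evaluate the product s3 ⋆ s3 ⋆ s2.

s3 ⋆ s3 = s4
s4 ⋆ s2 = s0
(Structurally, G here is isomorphic to the cyclic group Z_6.)

s0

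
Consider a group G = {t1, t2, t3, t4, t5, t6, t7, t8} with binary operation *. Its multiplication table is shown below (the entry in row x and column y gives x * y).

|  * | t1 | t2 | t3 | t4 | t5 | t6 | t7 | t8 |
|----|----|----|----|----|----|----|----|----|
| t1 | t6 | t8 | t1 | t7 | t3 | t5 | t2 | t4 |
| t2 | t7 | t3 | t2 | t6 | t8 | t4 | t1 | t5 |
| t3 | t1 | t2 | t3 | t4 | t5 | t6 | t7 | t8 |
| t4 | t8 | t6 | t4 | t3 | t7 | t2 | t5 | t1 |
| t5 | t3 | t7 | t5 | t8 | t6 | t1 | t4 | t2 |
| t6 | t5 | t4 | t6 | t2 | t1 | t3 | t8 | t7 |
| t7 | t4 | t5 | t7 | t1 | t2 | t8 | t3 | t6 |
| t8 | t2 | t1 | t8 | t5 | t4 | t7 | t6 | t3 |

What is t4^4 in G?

t3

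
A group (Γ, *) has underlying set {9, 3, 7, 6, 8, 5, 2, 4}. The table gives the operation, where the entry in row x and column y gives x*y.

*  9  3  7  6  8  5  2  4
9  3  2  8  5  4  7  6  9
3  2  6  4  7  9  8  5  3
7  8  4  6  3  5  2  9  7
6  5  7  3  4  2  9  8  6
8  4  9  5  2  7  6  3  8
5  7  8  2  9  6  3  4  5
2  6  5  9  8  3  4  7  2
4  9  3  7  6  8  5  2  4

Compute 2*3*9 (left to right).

2*3 = 5
5*9 = 7
(Structurally, Γ here is isomorphic to the cyclic group Z_8.)

7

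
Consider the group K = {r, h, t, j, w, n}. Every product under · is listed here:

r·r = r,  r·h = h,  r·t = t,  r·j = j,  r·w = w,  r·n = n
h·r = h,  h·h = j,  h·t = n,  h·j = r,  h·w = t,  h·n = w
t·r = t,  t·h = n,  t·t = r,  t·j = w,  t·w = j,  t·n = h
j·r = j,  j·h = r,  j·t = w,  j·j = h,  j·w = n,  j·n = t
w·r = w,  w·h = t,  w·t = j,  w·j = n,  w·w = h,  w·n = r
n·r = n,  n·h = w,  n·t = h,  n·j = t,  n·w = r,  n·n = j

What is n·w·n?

n·w = r
r·n = n
(Structurally, K here is isomorphic to the cyclic group Z_6.)

n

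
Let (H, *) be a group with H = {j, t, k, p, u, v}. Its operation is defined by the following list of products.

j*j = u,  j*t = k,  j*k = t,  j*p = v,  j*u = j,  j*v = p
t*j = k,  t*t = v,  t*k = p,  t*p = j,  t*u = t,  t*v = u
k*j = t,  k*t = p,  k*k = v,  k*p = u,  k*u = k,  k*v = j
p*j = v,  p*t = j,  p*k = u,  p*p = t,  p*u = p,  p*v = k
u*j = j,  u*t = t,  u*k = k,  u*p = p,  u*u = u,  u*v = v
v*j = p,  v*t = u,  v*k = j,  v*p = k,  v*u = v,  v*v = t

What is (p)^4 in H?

p^1 = p
p^2 = p*p = t
p^3 = t*p = j
p^4 = j*p = v

v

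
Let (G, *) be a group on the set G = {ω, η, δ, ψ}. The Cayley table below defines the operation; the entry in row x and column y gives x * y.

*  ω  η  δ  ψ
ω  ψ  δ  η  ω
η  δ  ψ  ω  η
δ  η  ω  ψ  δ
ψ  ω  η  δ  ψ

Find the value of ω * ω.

ψ

Read row ω, column ω: ω * ω = ψ.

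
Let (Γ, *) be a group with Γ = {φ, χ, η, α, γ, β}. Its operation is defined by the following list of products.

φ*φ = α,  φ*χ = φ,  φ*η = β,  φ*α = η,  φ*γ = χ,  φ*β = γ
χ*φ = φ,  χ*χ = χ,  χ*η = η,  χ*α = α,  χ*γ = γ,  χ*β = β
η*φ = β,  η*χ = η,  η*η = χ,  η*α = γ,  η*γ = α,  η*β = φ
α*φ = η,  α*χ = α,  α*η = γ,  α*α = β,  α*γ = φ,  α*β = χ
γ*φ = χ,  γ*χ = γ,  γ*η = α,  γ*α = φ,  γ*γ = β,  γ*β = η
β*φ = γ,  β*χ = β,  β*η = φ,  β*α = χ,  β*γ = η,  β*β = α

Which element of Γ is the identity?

χ

The identity e satisfies e * x = x for all x, so its row in the table reproduces the column headers.
Row χ reads: φ, χ, η, α, γ, β — exactly the header order. So χ is the identity.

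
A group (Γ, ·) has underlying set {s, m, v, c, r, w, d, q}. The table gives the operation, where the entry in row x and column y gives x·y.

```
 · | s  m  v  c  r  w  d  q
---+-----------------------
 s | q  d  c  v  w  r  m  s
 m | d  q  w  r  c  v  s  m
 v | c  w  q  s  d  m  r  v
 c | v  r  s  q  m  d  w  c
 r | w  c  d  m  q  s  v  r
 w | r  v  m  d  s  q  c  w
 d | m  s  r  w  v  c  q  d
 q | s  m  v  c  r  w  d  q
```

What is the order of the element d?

The identity element is q (its row matches the header).
d^1 = d
d^2 = d·d = q
The first power of d equal to the identity is d^2, so ord(d) = 2.

2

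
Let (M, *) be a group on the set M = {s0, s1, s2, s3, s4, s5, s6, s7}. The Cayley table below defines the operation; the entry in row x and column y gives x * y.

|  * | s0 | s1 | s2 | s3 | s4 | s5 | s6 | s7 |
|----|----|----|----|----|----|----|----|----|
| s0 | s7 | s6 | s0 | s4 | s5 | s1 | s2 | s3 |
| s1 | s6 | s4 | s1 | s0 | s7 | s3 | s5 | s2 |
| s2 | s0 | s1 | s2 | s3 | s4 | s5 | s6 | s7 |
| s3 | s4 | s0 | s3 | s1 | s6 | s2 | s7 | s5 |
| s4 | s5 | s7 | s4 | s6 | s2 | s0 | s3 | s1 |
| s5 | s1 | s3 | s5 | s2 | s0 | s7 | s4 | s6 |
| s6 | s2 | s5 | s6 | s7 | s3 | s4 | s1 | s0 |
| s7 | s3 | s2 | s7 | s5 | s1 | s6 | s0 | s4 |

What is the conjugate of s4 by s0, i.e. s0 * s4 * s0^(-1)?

s4

The identity is s2. In row s0, the entry s2 sits in column s6, so s0^(-1) = s6.
s0 * s4 = s5
s5 * s6 = s4
(Structurally, M here is isomorphic to the cyclic group Z_8.)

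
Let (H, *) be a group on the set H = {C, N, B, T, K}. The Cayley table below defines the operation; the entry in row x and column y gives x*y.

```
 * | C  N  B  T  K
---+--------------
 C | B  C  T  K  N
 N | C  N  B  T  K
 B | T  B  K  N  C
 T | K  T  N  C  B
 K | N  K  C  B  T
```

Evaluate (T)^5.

T^1 = T
T^2 = T*T = C
T^3 = C*T = K
T^4 = K*T = B
T^5 = B*T = N
(Structurally, H here is isomorphic to the cyclic group Z_5.)

N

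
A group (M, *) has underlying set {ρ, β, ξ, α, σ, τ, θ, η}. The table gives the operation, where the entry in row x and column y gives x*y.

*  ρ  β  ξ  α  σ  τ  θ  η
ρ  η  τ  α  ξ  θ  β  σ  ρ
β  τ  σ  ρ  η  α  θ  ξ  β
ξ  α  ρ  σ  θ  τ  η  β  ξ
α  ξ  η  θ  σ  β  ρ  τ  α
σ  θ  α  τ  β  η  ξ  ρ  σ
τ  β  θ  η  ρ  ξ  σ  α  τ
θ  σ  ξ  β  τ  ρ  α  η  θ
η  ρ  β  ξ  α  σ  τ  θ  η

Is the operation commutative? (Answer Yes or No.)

Yes

Check whether the table is symmetric across its main diagonal.
Every entry (row x, col y) equals the entry (row y, col x), so M is abelian.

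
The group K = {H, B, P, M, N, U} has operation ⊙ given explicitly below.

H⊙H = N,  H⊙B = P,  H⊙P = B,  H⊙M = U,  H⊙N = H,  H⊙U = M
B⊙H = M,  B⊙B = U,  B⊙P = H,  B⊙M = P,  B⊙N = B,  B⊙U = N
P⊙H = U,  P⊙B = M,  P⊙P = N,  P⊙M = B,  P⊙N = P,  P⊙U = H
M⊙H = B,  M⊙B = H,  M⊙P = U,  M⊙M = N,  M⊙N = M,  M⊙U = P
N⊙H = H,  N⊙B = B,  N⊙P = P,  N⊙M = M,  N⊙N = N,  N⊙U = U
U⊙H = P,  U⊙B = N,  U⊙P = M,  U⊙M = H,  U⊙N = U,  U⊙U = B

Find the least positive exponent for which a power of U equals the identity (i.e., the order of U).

3

The identity element is N (its row matches the header).
U^1 = U
U^2 = U ⊙ U = B
U^3 = B ⊙ U = N
The first power of U equal to the identity is U^3, so ord(U) = 3.
(Structurally, K here is isomorphic to the symmetric group S_3.)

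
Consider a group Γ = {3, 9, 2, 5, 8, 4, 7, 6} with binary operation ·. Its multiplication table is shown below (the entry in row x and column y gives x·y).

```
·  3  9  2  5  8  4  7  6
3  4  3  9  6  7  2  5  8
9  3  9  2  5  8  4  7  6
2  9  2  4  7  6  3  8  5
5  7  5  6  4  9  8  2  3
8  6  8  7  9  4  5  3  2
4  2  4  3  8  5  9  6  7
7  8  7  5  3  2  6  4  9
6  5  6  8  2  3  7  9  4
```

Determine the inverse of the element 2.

First locate the identity: row 9 matches the header, so 9 is the identity.
Scan row 2 for 9: 2·3 = 9. Hence 2^(-1) = 3.

3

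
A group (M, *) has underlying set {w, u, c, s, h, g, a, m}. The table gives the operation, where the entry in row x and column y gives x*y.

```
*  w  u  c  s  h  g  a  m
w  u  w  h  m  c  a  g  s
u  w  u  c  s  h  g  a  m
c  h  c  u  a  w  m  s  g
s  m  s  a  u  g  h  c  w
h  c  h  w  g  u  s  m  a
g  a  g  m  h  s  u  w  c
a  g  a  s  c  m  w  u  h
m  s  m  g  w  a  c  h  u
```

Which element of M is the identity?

The identity e satisfies e*x = x for all x, so its row in the table reproduces the column headers.
Row u reads: w, u, c, s, h, g, a, m — exactly the header order. So u is the identity.

u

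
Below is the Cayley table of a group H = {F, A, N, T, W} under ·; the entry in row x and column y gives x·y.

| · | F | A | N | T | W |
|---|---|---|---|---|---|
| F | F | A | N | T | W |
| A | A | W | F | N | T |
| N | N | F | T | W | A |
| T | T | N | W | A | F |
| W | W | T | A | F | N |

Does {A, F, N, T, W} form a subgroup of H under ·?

{A, F, N, T, W} contains the identity F.
Checking products: every product of two elements of {A, F, N, T, W} (read from the table) lies in {A, F, N, T, W}, so the set is closed.
In a finite group, a nonempty closed subset is a subgroup. So {A, F, N, T, W} ≤ H.

Yes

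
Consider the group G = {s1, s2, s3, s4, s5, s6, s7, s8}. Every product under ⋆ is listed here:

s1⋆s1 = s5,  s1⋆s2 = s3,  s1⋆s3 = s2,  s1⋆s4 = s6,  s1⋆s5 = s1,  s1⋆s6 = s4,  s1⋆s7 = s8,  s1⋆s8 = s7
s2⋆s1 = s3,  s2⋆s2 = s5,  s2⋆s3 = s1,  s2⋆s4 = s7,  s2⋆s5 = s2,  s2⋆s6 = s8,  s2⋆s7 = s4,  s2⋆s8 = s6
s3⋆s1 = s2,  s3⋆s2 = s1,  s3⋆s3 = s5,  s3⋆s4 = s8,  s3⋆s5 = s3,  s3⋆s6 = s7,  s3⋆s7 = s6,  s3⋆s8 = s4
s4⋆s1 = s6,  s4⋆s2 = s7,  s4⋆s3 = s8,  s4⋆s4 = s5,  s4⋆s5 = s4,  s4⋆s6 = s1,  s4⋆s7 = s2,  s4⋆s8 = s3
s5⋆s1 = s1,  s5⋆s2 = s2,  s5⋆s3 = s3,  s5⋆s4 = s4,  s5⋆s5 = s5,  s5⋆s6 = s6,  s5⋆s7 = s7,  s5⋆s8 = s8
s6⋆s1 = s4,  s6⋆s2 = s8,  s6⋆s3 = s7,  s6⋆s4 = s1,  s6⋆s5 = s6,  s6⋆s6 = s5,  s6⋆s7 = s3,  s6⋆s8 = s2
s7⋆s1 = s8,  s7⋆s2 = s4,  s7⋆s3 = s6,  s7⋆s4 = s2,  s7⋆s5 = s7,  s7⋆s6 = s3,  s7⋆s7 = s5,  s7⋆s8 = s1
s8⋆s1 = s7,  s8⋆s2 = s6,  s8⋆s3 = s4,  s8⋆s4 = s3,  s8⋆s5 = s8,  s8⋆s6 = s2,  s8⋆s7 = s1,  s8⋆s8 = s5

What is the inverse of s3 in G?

s3

First locate the identity: row s5 matches the header, so s5 is the identity.
Scan row s3 for s5: s3 ⋆ s3 = s5. Hence s3^(-1) = s3.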